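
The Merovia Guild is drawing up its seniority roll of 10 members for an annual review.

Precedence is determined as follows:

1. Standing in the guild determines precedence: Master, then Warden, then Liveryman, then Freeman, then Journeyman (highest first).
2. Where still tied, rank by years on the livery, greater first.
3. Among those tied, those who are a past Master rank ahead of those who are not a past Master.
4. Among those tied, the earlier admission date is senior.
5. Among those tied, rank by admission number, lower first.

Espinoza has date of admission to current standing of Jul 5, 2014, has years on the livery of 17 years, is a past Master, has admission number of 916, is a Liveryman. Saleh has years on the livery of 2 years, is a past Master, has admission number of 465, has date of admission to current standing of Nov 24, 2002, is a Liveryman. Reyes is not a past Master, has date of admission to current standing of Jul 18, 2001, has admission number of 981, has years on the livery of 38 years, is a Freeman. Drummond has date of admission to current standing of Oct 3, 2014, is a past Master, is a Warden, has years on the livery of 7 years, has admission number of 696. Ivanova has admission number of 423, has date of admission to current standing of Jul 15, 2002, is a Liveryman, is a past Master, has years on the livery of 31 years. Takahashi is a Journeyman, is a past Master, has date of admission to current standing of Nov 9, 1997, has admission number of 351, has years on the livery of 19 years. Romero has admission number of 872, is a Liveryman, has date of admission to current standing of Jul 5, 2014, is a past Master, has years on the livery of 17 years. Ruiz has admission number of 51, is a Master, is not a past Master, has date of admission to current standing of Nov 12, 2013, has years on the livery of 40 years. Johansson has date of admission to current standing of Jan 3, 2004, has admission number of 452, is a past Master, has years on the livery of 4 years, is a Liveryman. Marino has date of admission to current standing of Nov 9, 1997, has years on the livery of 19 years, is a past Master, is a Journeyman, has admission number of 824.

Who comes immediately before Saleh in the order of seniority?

Johansson

By standing in the guild: Ruiz (Master); then Drummond (Warden); then Ivanova, Romero, Espinoza, Johansson and Saleh (Liveryman); then Reyes (Freeman); then Takahashi and Marino (Journeyman).
Among Ivanova, Romero, Espinoza, Johansson and Saleh, by years on the livery (higher first): Ivanova (31 years) before Romero and Espinoza (17 years) before Johansson (4 years) before Saleh (2 years).
Romero and Espinoza are each a past Master, so the next rule applies.
Romero and Espinoza both have date of admission to current standing Jul 5, 2014, so the next rule applies.
Among Romero and Espinoza, by admission number (lower first): Romero (872) before Espinoza (916).
Takahashi and Marino both have years on the livery 19 years, so the next rule applies.
Takahashi and Marino are each a past Master, so the next rule applies.
Takahashi and Marino both have date of admission to current standing Nov 9, 1997, so the next rule applies.
Among Takahashi and Marino, by admission number (lower first): Takahashi (351) before Marino (824).
Order: Ruiz, Drummond, Ivanova, Romero, Espinoza, Johansson, Saleh, Reyes, Takahashi, Marino.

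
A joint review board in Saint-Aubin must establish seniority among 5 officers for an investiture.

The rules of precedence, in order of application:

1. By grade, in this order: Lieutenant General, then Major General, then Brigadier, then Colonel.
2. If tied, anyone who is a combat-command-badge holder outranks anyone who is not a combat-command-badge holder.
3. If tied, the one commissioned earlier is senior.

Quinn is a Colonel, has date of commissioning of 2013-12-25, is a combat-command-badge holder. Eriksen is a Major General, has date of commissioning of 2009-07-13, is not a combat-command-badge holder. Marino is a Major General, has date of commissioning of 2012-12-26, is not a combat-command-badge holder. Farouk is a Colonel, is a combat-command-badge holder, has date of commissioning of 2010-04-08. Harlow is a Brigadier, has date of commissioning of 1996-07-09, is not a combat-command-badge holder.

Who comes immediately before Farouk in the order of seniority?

By grade: Eriksen and Marino (Major General); then Harlow (Brigadier); then Farouk and Quinn (Colonel).
Eriksen and Marino are each not a combat-command-badge holder, so the next rule applies.
Among Eriksen and Marino, by date of commissioning (earlier first): Eriksen (2009-07-13) before Marino (2012-12-26).
Farouk and Quinn are each a combat-command-badge holder, so the next rule applies.
Among Farouk and Quinn, by date of commissioning (earlier first): Farouk (2010-04-08) before Quinn (2013-12-25).
Order: Eriksen, Marino, Harlow, Farouk, Quinn.

Harlow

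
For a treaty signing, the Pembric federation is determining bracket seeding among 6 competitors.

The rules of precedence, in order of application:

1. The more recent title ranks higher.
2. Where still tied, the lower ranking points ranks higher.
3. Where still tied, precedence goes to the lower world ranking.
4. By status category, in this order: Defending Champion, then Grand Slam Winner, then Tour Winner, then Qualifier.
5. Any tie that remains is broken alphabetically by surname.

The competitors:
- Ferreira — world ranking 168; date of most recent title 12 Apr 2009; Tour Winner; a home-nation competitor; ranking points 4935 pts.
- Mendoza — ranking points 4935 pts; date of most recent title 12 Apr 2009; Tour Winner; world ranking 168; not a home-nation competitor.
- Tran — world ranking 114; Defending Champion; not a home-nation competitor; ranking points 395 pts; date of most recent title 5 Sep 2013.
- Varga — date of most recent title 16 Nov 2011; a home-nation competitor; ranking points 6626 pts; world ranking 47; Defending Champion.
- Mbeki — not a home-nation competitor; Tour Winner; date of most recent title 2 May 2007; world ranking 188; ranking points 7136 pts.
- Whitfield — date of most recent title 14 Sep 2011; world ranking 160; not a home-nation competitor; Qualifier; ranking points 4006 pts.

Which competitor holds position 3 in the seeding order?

Whitfield

By date of most recent title (later first): Tran (5 Sep 2013); then Varga (16 Nov 2011); then Whitfield (14 Sep 2011); then Ferreira and Mendoza (both 12 Apr 2009); then Mbeki (2 May 2007).
Ferreira and Mendoza both have ranking points 4935 pts, so the next rule applies.
Ferreira and Mendoza both have world ranking 168, so the next rule applies.
Ferreira and Mendoza are each Tour Winner, so the next rule applies.
Among Ferreira and Mendoza, alphabetically by surname: Ferreira before Mendoza.
Order: Tran, Varga, Whitfield, Ferreira, Mendoza, Mbeki.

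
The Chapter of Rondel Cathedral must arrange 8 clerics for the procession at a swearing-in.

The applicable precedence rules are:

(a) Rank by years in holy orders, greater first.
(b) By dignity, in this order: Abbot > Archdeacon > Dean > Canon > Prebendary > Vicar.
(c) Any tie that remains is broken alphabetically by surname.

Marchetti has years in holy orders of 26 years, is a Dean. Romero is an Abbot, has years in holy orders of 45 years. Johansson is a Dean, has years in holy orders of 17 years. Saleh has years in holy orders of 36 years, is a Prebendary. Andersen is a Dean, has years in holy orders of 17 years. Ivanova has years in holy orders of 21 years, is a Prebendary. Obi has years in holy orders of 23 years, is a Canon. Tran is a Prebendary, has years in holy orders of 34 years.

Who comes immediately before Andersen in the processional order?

Ivanova

By years in holy orders (higher first): Romero (45 years); then Saleh (36 years); then Tran (34 years); then Marchetti (26 years); then Obi (23 years); then Ivanova (21 years); then Andersen and Johansson (both 17 years).
Andersen and Johansson are each Dean, so the next rule applies.
Among Andersen and Johansson, alphabetically by surname: Andersen before Johansson.
Order: Romero, Saleh, Tran, Marchetti, Obi, Ivanova, Andersen, Johansson.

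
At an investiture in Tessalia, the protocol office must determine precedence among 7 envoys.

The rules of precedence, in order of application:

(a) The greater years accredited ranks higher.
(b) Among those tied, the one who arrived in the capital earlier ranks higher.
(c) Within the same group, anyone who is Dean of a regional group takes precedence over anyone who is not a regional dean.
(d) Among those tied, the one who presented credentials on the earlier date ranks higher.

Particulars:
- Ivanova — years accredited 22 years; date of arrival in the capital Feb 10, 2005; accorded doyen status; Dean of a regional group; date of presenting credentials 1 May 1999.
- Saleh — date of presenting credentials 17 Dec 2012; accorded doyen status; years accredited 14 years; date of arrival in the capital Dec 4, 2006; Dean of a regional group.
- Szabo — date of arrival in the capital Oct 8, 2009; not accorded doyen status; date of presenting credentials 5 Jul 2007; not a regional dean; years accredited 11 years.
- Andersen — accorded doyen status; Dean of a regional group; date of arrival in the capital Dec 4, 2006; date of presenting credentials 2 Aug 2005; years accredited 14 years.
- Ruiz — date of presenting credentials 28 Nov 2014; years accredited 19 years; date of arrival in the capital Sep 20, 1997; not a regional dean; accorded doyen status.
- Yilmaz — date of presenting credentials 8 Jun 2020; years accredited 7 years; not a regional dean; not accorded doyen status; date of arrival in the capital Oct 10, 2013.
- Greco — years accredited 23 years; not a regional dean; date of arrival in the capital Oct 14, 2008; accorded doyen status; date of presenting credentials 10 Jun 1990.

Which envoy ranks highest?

Greco

By years accredited (higher first): Greco (23 years); then Ivanova (22 years); then Ruiz (19 years); then Andersen and Saleh (both 14 years); then Szabo (11 years); then Yilmaz (7 years).
Andersen and Saleh both have date of arrival in the capital Dec 4, 2006, so the next rule applies.
Andersen and Saleh are each Dean of a regional group, so the next rule applies.
Among Andersen and Saleh, by date of presenting credentials (earlier first): Andersen (2 Aug 2005) before Saleh (17 Dec 2012).
Order: Greco, Ivanova, Ruiz, Andersen, Saleh, Szabo, Yilmaz.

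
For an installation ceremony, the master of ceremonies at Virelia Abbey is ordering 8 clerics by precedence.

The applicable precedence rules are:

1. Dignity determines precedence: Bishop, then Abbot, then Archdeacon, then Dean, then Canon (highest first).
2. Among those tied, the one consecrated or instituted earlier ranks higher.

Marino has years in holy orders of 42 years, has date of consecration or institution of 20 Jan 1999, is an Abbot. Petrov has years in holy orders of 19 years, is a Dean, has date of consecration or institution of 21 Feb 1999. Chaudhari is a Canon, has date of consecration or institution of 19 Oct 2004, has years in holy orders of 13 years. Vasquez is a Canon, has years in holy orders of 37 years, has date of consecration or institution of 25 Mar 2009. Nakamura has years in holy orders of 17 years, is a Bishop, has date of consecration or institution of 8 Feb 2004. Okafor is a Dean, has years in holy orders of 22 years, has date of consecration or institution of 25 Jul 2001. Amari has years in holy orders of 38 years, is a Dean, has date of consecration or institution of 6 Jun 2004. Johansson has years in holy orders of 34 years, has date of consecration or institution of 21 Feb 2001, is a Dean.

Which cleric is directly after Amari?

By dignity: Nakamura (Bishop); then Marino (Abbot); then Petrov, Johansson, Okafor and Amari (Dean); then Chaudhari and Vasquez (Canon).
Among Petrov, Johansson, Okafor and Amari, by date of consecration or institution (earlier first): Petrov (21 Feb 1999) before Johansson (21 Feb 2001) before Okafor (25 Jul 2001) before Amari (6 Jun 2004).
Among Chaudhari and Vasquez, by date of consecration or institution (earlier first): Chaudhari (19 Oct 2004) before Vasquez (25 Mar 2009).
Order: Nakamura, Marino, Petrov, Johansson, Okafor, Amari, Chaudhari, Vasquez.

Chaudhari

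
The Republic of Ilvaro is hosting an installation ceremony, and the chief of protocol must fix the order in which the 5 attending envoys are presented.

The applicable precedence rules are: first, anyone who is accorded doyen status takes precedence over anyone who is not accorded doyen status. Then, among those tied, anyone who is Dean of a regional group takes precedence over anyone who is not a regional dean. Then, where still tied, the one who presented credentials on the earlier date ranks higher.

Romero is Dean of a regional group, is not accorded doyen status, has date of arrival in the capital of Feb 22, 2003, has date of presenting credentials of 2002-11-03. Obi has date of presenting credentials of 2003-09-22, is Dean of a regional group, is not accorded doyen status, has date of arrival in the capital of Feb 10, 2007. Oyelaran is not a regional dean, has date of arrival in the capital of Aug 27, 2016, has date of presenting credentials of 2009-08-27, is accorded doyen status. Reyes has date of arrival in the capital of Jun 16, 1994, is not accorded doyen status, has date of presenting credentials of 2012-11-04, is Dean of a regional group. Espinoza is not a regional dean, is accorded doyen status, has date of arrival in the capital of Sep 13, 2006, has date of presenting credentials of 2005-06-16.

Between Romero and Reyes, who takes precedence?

By the first rule: Espinoza and Oyelaran (both accorded doyen status); then Romero, Obi and Reyes (each not accorded doyen status).
Espinoza and Oyelaran are each not a regional dean, so the next rule applies.
Among Espinoza and Oyelaran, by date of presenting credentials (earlier first): Espinoza (2005-06-16) before Oyelaran (2009-08-27).
Romero, Obi and Reyes are each Dean of a regional group, so the next rule applies.
Among Romero, Obi and Reyes, by date of presenting credentials (earlier first): Romero (2002-11-03) before Obi (2003-09-22) before Reyes (2012-11-04).
So Romero takes precedence.

Romero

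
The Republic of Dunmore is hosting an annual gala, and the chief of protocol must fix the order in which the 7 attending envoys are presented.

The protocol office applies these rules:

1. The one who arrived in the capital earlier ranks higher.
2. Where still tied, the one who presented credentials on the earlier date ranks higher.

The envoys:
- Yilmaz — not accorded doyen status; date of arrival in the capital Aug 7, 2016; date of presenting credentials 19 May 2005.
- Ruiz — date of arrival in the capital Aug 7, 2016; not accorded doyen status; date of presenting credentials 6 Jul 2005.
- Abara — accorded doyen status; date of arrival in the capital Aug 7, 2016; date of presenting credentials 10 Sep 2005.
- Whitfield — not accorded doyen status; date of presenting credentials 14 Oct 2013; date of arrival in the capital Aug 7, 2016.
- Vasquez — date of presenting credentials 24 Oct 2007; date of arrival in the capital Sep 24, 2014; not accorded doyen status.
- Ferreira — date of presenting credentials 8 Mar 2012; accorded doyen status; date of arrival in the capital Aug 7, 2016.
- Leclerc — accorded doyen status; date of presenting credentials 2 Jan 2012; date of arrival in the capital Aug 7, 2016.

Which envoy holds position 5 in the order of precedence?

By date of arrival in the capital (earlier first): Vasquez (Sep 24, 2014); then Yilmaz, Ruiz, Abara, Leclerc, Ferreira and Whitfield (each Aug 7, 2016).
Among Yilmaz, Ruiz, Abara, Leclerc, Ferreira and Whitfield, by date of presenting credentials (earlier first): Yilmaz (19 May 2005) before Ruiz (6 Jul 2005) before Abara (10 Sep 2005) before Leclerc (2 Jan 2012) before Ferreira (8 Mar 2012) before Whitfield (14 Oct 2013).
Order: Vasquez, Yilmaz, Ruiz, Abara, Leclerc, Ferreira, Whitfield.

Leclerc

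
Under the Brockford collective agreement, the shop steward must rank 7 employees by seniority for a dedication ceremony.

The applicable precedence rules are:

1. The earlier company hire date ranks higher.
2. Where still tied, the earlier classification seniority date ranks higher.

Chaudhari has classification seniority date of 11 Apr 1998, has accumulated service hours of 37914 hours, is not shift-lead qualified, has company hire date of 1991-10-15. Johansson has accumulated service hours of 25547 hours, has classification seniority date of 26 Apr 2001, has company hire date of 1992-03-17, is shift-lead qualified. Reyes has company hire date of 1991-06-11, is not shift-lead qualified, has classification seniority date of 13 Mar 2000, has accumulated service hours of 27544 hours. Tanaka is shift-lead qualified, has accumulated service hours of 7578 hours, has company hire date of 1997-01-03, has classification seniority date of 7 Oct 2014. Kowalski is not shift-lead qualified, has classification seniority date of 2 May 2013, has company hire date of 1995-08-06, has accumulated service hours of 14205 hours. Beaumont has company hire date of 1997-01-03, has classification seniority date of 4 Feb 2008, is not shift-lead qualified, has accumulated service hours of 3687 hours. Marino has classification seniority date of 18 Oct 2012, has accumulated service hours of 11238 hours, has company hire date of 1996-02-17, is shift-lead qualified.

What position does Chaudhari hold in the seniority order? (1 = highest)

By company hire date (earlier first): Reyes (1991-06-11); then Chaudhari (1991-10-15); then Johansson (1992-03-17); then Kowalski (1995-08-06); then Marino (1996-02-17); then Beaumont and Tanaka (both 1997-01-03).
Among Beaumont and Tanaka, by classification seniority date (earlier first): Beaumont (4 Feb 2008) before Tanaka (7 Oct 2014).
Order: Reyes, Chaudhari, Johansson, Kowalski, Marino, Beaumont, Tanaka. So position 2.

2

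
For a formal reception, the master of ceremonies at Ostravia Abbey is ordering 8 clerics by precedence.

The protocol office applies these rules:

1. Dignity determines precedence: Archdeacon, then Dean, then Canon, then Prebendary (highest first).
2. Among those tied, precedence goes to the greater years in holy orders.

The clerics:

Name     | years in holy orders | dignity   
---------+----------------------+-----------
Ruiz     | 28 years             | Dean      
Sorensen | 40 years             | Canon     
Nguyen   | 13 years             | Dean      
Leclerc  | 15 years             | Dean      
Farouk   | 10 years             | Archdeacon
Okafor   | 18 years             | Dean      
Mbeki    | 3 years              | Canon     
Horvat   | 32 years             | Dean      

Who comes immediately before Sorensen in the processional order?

Nguyen

By dignity: Farouk (Archdeacon); then Horvat, Ruiz, Okafor, Leclerc and Nguyen (Dean); then Sorensen and Mbeki (Canon).
Among Horvat, Ruiz, Okafor, Leclerc and Nguyen, by years in holy orders (higher first): Horvat (32 years) before Ruiz (28 years) before Okafor (18 years) before Leclerc (15 years) before Nguyen (13 years).
Among Sorensen and Mbeki, by years in holy orders (higher first): Sorensen (40 years) before Mbeki (3 years).
Order: Farouk, Horvat, Ruiz, Okafor, Leclerc, Nguyen, Sorensen, Mbeki.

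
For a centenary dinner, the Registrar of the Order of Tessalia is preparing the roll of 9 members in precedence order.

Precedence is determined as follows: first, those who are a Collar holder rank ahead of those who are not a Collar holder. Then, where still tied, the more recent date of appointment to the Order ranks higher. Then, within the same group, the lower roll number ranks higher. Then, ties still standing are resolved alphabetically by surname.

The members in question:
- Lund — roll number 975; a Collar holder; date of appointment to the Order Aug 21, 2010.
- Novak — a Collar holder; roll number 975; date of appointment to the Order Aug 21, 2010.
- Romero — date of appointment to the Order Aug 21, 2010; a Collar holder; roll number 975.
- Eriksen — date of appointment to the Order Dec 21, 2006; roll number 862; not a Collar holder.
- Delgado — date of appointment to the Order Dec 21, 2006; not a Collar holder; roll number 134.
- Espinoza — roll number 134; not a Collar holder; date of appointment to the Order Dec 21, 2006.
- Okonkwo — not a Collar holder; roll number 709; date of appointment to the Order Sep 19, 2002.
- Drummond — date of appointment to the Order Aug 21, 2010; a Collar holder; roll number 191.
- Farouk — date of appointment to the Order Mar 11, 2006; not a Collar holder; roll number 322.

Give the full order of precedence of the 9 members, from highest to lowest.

Drummond, Lund, Novak, Romero, Delgado, Espinoza, Eriksen, Farouk, Okonkwo

By the first rule: Drummond, Lund, Novak and Romero (each a Collar holder); then Delgado, Espinoza, Eriksen, Farouk and Okonkwo (each not a Collar holder).
Drummond, Lund, Novak and Romero all have date of appointment to the Order Aug 21, 2010, so the next rule applies.
Among Drummond, Lund, Novak and Romero, by roll number (lower first): Drummond (191) before Lund, Novak and Romero (975).
Among Lund, Novak and Romero, alphabetically by surname: Lund before Novak before Romero.
Among Delgado, Espinoza, Eriksen, Farouk and Okonkwo, by date of appointment to the Order (later first): Delgado, Espinoza and Eriksen (Dec 21, 2006) before Farouk (Mar 11, 2006) before Okonkwo (Sep 19, 2002).
Among Delgado, Espinoza and Eriksen, by roll number (lower first): Delgado and Espinoza (134) before Eriksen (862).
Among Delgado and Espinoza, alphabetically by surname: Delgado before Espinoza.
Full order: Drummond, Lund, Novak, Romero, Delgado, Espinoza, Eriksen, Farouk, Okonkwo.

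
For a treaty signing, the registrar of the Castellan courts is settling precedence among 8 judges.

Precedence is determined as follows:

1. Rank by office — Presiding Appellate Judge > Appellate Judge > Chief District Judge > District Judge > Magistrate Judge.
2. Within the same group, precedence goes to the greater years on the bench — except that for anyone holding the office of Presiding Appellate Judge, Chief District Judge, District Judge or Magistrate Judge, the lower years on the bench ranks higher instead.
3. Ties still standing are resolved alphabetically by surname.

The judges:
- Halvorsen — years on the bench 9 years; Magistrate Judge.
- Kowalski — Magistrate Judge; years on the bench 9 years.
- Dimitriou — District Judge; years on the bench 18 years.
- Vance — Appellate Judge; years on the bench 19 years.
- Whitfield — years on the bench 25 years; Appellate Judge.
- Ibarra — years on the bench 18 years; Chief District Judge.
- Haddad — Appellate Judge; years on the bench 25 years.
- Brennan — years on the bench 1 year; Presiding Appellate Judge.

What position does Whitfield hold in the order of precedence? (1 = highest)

By office: Brennan (Presiding Appellate Judge); then Haddad, Whitfield and Vance (Appellate Judge); then Ibarra (Chief District Judge); then Dimitriou (District Judge); then Halvorsen and Kowalski (Magistrate Judge).
Among Haddad, Whitfield and Vance, by years on the bench (higher first): Haddad and Whitfield (25 years) before Vance (19 years).
Among Haddad and Whitfield, alphabetically by surname: Haddad before Whitfield.
Halvorsen and Kowalski both have years on the bench 9 years, so the next rule applies.
Among Halvorsen and Kowalski, alphabetically by surname: Halvorsen before Kowalski.
Order: Brennan, Haddad, Whitfield, Vance, Ibarra, Dimitriou, Halvorsen, Kowalski. So position 3.

3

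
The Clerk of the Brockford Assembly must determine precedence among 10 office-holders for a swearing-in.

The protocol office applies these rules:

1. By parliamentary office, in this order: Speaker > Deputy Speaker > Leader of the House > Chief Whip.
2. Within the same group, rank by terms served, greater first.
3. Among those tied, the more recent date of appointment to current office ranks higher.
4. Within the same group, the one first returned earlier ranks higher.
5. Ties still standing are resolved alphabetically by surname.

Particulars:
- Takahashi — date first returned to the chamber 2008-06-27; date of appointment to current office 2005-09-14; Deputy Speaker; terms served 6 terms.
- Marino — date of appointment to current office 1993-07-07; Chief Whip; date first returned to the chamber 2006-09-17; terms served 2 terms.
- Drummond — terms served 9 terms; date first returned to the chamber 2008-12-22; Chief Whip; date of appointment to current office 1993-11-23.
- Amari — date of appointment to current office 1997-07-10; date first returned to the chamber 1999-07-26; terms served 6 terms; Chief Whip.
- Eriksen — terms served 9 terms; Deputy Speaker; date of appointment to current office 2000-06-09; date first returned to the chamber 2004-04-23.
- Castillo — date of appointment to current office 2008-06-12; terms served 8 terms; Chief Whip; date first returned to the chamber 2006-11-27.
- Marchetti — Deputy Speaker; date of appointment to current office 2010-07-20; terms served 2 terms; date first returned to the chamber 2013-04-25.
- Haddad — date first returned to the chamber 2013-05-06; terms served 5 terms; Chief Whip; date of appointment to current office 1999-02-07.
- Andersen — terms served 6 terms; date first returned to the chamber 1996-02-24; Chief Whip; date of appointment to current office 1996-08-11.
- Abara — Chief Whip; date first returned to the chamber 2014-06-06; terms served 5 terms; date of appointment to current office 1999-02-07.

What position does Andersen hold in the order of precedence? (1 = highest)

By parliamentary office: Eriksen, Takahashi and Marchetti (Deputy Speaker); then Drummond, Castillo, Amari, Andersen, Haddad, Abara and Marino (Chief Whip).
Among Eriksen, Takahashi and Marchetti, by terms served (higher first): Eriksen (9 terms) before Takahashi (6 terms) before Marchetti (2 terms).
Among Drummond, Castillo, Amari, Andersen, Haddad, Abara and Marino, by terms served (higher first): Drummond (9 terms) before Castillo (8 terms) before Amari and Andersen (6 terms) before Haddad and Abara (5 terms) before Marino (2 terms).
Among Amari and Andersen, by date of appointment to current office (later first): Amari (1997-07-10) before Andersen (1996-08-11).
Haddad and Abara both have date of appointment to current office 1999-02-07, so the next rule applies.
Among Haddad and Abara, by date first returned to the chamber (earlier first): Haddad (2013-05-06) before Abara (2014-06-06).
Order: Eriksen, Takahashi, Marchetti, Drummond, Castillo, Amari, Andersen, Haddad, Abara, Marino. So position 7.

7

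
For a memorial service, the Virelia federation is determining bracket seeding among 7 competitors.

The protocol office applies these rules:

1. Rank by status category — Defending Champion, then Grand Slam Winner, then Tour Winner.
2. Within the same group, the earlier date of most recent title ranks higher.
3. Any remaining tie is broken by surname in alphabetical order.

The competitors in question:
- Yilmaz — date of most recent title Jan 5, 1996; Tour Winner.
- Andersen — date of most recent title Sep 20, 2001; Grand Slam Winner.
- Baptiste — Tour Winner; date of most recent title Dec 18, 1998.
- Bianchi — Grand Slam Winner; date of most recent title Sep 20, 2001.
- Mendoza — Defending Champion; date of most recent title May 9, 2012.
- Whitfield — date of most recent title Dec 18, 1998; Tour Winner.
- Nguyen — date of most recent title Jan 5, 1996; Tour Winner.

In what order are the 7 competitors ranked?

By status category: Mendoza (Defending Champion); then Andersen and Bianchi (Grand Slam Winner); then Nguyen, Yilmaz, Baptiste and Whitfield (Tour Winner).
Andersen and Bianchi both have date of most recent title Sep 20, 2001, so the next rule applies.
Among Andersen and Bianchi, alphabetically by surname: Andersen before Bianchi.
Among Nguyen, Yilmaz, Baptiste and Whitfield, by date of most recent title (earlier first): Nguyen and Yilmaz (Jan 5, 1996) before Baptiste and Whitfield (Dec 18, 1998).
Among Nguyen and Yilmaz, alphabetically by surname: Nguyen before Yilmaz.
Among Baptiste and Whitfield, alphabetically by surname: Baptiste before Whitfield.
Full order: Mendoza, Andersen, Bianchi, Nguyen, Yilmaz, Baptiste, Whitfield.

Mendoza, Andersen, Bianchi, Nguyen, Yilmaz, Baptiste, Whitfield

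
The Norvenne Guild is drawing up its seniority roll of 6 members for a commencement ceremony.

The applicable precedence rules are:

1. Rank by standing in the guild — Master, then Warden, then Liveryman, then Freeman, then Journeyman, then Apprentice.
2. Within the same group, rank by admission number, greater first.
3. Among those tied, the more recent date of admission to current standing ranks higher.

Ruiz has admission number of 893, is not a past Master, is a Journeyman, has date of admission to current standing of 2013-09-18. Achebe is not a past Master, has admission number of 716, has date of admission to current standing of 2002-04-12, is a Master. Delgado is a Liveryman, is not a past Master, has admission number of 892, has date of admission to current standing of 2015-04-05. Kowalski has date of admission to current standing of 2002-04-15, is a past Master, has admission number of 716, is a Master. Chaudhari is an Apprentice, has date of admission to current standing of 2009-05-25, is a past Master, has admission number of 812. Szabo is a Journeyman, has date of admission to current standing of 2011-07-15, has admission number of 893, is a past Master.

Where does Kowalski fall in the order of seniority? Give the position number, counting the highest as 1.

1

By standing in the guild: Kowalski and Achebe (Master); then Delgado (Liveryman); then Ruiz and Szabo (Journeyman); then Chaudhari (Apprentice).
Kowalski and Achebe both have admission number 716, so the next rule applies.
Among Kowalski and Achebe, by date of admission to current standing (later first): Kowalski (2002-04-15) before Achebe (2002-04-12).
Ruiz and Szabo both have admission number 893, so the next rule applies.
Among Ruiz and Szabo, by date of admission to current standing (later first): Ruiz (2013-09-18) before Szabo (2011-07-15).
Order: Kowalski, Achebe, Delgado, Ruiz, Szabo, Chaudhari. So position 1.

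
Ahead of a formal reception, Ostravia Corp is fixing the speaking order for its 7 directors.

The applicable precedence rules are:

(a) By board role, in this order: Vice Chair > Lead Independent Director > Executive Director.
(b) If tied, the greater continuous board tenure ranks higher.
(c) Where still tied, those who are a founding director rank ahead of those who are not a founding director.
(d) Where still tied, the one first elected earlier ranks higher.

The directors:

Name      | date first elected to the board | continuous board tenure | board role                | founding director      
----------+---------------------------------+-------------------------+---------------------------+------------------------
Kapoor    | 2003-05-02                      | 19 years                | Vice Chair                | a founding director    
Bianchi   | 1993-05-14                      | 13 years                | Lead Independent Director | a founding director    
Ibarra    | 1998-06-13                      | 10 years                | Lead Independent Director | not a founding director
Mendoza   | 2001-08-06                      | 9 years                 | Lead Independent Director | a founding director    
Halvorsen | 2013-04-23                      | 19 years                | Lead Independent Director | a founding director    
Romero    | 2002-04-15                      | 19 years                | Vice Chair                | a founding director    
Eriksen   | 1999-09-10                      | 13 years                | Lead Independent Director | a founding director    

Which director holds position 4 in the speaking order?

By board role: Romero and Kapoor (Vice Chair); then Halvorsen, Bianchi, Eriksen, Ibarra and Mendoza (Lead Independent Director).
Romero and Kapoor both have continuous board tenure 19 years, so the next rule applies.
Romero and Kapoor are each a founding director, so the next rule applies.
Among Romero and Kapoor, by date first elected to the board (earlier first): Romero (2002-04-15) before Kapoor (2003-05-02).
Among Halvorsen, Bianchi, Eriksen, Ibarra and Mendoza, by continuous board tenure (higher first): Halvorsen (19 years) before Bianchi and Eriksen (13 years) before Ibarra (10 years) before Mendoza (9 years).
Bianchi and Eriksen are each a founding director, so the next rule applies.
Among Bianchi and Eriksen, by date first elected to the board (earlier first): Bianchi (1993-05-14) before Eriksen (1999-09-10).
Order: Romero, Kapoor, Halvorsen, Bianchi, Eriksen, Ibarra, Mendoza.

Bianchi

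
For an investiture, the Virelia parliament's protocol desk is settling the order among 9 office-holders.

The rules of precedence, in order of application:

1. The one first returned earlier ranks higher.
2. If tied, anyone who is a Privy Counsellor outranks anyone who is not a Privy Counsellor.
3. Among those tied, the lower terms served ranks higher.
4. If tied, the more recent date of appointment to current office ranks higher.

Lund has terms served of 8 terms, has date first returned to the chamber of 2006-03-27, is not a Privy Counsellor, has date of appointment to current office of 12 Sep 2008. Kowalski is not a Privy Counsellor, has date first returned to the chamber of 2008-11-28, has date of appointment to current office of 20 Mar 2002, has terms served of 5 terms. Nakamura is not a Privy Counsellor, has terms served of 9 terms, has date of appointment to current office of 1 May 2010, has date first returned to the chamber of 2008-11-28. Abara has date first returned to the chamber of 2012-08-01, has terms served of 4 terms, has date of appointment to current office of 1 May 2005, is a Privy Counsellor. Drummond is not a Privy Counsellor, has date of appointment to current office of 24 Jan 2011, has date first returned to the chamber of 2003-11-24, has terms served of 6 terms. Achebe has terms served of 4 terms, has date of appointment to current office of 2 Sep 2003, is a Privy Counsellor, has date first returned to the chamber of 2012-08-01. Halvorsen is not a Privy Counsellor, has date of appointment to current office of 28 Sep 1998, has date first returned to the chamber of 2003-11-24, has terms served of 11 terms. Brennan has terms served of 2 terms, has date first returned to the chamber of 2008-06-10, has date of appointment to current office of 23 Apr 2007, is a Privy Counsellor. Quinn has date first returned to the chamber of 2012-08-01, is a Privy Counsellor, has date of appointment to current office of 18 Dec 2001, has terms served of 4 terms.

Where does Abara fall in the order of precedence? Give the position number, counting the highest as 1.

By date first returned to the chamber (earlier first): Drummond and Halvorsen (both 2003-11-24); then Lund (2006-03-27); then Brennan (2008-06-10); then Kowalski and Nakamura (both 2008-11-28); then Abara, Achebe and Quinn (each 2012-08-01).
Drummond and Halvorsen are each not a Privy Counsellor, so the next rule applies.
Among Drummond and Halvorsen, by terms served (lower first): Drummond (6 terms) before Halvorsen (11 terms).
Kowalski and Nakamura are each not a Privy Counsellor, so the next rule applies.
Among Kowalski and Nakamura, by terms served (lower first): Kowalski (5 terms) before Nakamura (9 terms).
Abara, Achebe and Quinn are each a Privy Counsellor, so the next rule applies.
Abara, Achebe and Quinn all have terms served 4 terms, so the next rule applies.
Among Abara, Achebe and Quinn, by date of appointment to current office (later first): Abara (1 May 2005) before Achebe (2 Sep 2003) before Quinn (18 Dec 2001).
Order: Drummond, Halvorsen, Lund, Brennan, Kowalski, Nakamura, Abara, Achebe, Quinn. So position 7.

7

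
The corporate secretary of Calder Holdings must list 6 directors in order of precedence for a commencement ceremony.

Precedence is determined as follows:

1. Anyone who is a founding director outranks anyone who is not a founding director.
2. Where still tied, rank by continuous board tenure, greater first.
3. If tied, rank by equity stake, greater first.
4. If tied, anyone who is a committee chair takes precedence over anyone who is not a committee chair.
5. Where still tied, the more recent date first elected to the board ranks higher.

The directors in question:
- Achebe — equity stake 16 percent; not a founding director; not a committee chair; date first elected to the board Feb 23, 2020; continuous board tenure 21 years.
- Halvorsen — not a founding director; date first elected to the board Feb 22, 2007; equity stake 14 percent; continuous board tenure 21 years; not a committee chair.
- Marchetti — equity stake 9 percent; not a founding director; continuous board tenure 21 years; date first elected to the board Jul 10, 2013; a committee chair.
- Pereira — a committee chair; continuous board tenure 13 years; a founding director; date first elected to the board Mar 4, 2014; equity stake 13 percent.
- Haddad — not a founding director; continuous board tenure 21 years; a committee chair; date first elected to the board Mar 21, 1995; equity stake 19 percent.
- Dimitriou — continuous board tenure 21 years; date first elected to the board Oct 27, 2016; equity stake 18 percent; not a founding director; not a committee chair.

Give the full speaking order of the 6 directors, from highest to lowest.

By the first rule: Pereira (a founding director); then Haddad, Dimitriou, Achebe, Halvorsen and Marchetti (each not a founding director).
Haddad, Dimitriou, Achebe, Halvorsen and Marchetti all have continuous board tenure 21 years, so the next rule applies.
Among Haddad, Dimitriou, Achebe, Halvorsen and Marchetti, by equity stake (higher first): Haddad (19 percent) before Dimitriou (18 percent) before Achebe (16 percent) before Halvorsen (14 percent) before Marchetti (9 percent).
Full order: Pereira, Haddad, Dimitriou, Achebe, Halvorsen, Marchetti.

Pereira, Haddad, Dimitriou, Achebe, Halvorsen, Marchetti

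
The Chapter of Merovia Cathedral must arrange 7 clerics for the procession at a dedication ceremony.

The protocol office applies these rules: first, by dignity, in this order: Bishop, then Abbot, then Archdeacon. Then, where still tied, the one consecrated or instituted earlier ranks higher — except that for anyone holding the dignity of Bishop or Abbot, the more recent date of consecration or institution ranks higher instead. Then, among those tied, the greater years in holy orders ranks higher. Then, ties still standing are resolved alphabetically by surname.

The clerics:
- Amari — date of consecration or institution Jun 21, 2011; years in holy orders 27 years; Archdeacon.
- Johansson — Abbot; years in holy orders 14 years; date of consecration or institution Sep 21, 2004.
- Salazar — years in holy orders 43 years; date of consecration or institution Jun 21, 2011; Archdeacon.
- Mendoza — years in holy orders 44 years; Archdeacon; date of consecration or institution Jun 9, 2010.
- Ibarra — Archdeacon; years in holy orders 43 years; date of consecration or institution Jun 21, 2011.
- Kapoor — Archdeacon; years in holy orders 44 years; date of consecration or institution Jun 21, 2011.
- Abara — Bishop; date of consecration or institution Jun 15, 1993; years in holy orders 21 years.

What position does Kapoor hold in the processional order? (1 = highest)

4

By dignity: Abara (Bishop); then Johansson (Abbot); then Mendoza, Kapoor, Ibarra, Salazar and Amari (Archdeacon).
Among Mendoza, Kapoor, Ibarra, Salazar and Amari, by date of consecration or institution (earlier first): Mendoza (Jun 9, 2010) before Kapoor, Ibarra, Salazar and Amari (Jun 21, 2011).
Among Kapoor, Ibarra, Salazar and Amari, by years in holy orders (higher first): Kapoor (44 years) before Ibarra and Salazar (43 years) before Amari (27 years).
Among Ibarra and Salazar, alphabetically by surname: Ibarra before Salazar.
Order: Abara, Johansson, Mendoza, Kapoor, Ibarra, Salazar, Amari. So position 4.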